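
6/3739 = 6/3739 = 0.00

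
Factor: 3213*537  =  1725381 =3^4*7^1* 17^1*179^1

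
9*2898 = 26082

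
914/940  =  457/470 = 0.97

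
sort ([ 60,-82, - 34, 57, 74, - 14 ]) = [ - 82, - 34,-14, 57,  60, 74]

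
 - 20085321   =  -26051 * 771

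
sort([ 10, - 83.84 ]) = [ - 83.84, 10] 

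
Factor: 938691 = 3^2*13^1*71^1 * 113^1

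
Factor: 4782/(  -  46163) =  - 2^1*3^1*13^(  -  1)*53^( - 1) * 67^( - 1 )*797^1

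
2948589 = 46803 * 63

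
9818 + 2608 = 12426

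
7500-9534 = - 2034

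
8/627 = 8/627=0.01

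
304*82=24928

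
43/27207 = 43/27207 = 0.00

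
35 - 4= 31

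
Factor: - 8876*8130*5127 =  - 369973958760 = - 2^3*3^2*5^1 * 7^1 *271^1 * 317^1*1709^1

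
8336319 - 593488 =7742831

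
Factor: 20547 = 3^3 * 761^1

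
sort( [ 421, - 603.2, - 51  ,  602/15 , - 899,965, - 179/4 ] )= [ - 899,-603.2, - 51, - 179/4, 602/15,421,  965]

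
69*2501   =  172569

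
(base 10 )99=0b1100011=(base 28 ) 3f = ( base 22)4b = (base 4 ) 1203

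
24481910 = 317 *77230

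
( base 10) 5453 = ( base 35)4FS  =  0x154D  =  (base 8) 12515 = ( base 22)B5J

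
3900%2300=1600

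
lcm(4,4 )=4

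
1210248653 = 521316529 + 688932124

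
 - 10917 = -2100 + -8817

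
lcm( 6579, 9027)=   388161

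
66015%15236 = 5071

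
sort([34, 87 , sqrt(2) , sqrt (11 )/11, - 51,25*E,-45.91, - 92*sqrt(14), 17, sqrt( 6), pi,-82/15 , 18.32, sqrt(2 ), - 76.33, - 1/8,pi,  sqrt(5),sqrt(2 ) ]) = [-92*sqrt(14), - 76.33,  -  51, - 45.91,- 82/15, - 1/8, sqrt(11)/11 , sqrt(2),sqrt( 2 ), sqrt( 2 ), sqrt(5) , sqrt(6), pi, pi, 17, 18.32, 34, 25*E,87] 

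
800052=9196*87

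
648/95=648/95 = 6.82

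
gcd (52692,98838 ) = 6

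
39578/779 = 39578/779 = 50.81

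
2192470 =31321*70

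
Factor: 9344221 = 491^1*19031^1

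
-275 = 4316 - 4591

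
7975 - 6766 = 1209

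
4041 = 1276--2765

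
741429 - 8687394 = -7945965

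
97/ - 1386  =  -1+ 1289/1386 = - 0.07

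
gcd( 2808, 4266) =54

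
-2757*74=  - 204018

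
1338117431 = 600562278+737555153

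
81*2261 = 183141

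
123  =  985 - 862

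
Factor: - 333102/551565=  - 2^1 *3^( - 1)*5^ ( - 1 )*7^1 *11^1*17^( - 1) = -154/255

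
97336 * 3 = 292008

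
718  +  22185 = 22903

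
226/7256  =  113/3628  =  0.03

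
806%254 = 44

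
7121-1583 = 5538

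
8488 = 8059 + 429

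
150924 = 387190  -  236266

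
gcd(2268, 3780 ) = 756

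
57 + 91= 148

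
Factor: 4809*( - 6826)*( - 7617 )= 2^1*3^2*7^1*229^1  *2539^1 * 3413^1= 250037424378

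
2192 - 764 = 1428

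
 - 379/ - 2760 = 379/2760 = 0.14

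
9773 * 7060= 68997380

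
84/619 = 84/619 = 0.14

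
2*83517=167034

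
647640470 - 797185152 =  - 149544682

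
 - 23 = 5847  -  5870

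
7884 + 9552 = 17436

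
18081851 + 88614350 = 106696201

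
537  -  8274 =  - 7737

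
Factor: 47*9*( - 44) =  -2^2*3^2 * 11^1*47^1 = - 18612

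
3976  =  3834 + 142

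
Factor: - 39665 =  - 5^1*7933^1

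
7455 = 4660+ 2795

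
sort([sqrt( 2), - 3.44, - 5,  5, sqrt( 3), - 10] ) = [- 10,- 5 , - 3.44, sqrt (2 ), sqrt(3),5]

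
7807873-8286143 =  - 478270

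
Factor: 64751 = 73^1*887^1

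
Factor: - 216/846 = - 2^2*3^1*47^( - 1) = - 12/47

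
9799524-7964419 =1835105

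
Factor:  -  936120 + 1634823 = 698703 = 3^1 * 232901^1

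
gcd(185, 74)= 37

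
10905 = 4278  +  6627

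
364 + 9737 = 10101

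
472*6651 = 3139272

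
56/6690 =28/3345=0.01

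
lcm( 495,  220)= 1980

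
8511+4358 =12869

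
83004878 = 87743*946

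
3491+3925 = 7416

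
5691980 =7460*763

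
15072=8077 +6995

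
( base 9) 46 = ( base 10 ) 42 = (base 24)1i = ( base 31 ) 1B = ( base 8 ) 52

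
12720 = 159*80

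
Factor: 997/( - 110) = -2^( - 1 )*5^( - 1) * 11^ (- 1)  *  997^1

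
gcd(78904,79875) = 1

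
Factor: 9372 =2^2*3^1*11^1 * 71^1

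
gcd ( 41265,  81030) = 15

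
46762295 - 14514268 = 32248027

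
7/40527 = 7/40527 = 0.00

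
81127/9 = 9014 +1/9  =  9014.11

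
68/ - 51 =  - 2 + 2/3 = - 1.33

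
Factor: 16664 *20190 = 2^4*  3^1*5^1*673^1*2083^1 = 336446160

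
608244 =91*6684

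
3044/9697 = 3044/9697 =0.31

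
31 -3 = 28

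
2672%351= 215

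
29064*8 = 232512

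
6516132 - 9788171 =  - 3272039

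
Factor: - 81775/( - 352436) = 2^( - 2)*5^2*7^( - 1)*41^( - 1)*307^ (-1 )*3271^1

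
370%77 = 62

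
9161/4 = 2290 + 1/4 = 2290.25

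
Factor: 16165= 5^1*53^1*61^1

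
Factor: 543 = 3^1*181^1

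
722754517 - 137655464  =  585099053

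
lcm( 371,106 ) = 742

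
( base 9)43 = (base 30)19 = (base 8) 47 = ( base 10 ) 39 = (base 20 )1j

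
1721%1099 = 622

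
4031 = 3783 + 248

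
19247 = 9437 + 9810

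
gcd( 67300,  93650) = 50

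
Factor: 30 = 2^1*3^1*5^1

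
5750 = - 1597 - - 7347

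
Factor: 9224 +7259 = 53^1*311^1  =  16483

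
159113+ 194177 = 353290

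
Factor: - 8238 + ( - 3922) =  - 2^7*5^1*19^1   =  -  12160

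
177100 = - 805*( - 220 )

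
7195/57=126 + 13/57  =  126.23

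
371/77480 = 371/77480 = 0.00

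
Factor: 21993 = 3^1*7331^1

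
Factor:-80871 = - 3^1*7^1 *3851^1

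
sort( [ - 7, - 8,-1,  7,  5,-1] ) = [ - 8,-7,-1, - 1, 5,  7] 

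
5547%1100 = 47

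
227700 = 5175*44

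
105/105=1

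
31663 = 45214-13551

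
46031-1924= 44107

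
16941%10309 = 6632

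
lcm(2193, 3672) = 157896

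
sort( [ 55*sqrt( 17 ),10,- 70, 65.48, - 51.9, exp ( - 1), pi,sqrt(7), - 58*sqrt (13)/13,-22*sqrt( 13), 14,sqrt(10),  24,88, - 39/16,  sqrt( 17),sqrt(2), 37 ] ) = [ - 22*sqrt( 13), - 70, - 51.9, - 58*sqrt (13)/13,-39/16,exp( - 1), sqrt (2 ), sqrt( 7), pi, sqrt (10), sqrt (17 ),10,14, 24, 37, 65.48, 88, 55*sqrt( 17)]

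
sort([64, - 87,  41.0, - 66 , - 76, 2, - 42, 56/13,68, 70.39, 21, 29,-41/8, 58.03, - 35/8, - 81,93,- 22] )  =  [-87,- 81, - 76, - 66, -42, - 22,  -  41/8, - 35/8, 2, 56/13, 21, 29,41.0 , 58.03 , 64 , 68, 70.39,93 ]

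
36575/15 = 2438+1/3=2438.33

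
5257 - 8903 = - 3646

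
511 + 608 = 1119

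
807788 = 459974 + 347814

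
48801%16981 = 14839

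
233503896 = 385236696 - 151732800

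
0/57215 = 0 = 0.00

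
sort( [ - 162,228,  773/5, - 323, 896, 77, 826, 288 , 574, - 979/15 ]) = [ - 323, - 162, - 979/15, 77, 773/5, 228,  288,574, 826, 896 ]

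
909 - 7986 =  - 7077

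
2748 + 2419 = 5167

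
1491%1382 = 109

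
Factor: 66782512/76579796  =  2^2*31^(  -  1) *617579^( - 1)*4173907^1 = 16695628/19144949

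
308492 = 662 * 466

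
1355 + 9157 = 10512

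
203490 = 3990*51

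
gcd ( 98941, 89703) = 1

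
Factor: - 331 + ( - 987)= - 2^1* 659^1 = -1318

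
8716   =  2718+5998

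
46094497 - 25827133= 20267364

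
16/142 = 8/71   =  0.11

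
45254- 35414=9840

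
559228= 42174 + 517054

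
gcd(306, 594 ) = 18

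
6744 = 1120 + 5624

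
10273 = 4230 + 6043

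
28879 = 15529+13350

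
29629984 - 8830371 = 20799613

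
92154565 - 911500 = 91243065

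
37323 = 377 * 99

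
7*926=6482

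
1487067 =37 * 40191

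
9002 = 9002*1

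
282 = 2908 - 2626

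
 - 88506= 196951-285457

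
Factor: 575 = 5^2*23^1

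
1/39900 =1/39900 = 0.00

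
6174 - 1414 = 4760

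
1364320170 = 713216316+651103854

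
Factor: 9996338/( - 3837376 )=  - 4998169/1918688  =  -2^( - 5)*11^1 * 17^( - 1)*3527^(-1)*454379^1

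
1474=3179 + -1705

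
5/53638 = 5/53638= 0.00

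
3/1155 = 1/385 = 0.00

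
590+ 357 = 947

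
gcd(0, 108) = 108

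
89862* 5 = 449310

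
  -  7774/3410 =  - 3887/1705 =-2.28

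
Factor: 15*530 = 7950 = 2^1*3^1*5^2*53^1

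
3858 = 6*643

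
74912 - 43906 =31006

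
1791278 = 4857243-3065965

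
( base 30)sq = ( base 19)27B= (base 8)1542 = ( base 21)1K5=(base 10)866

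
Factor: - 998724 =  - 2^2 * 3^1  *  83227^1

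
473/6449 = 473/6449 = 0.07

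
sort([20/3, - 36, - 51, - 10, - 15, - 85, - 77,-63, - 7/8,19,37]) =[  -  85 , - 77, - 63, - 51, - 36, - 15, - 10, - 7/8,20/3,19,37 ]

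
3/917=3/917  =  0.00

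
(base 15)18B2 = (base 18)g8e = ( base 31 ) 5HA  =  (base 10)5342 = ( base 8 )12336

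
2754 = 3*918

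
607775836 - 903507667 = - 295731831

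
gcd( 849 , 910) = 1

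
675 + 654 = 1329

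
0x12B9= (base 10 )4793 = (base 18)ee5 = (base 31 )4UJ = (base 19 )D55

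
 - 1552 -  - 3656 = 2104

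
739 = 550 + 189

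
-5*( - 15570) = 77850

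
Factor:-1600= - 2^6*5^2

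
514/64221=514/64221 = 0.01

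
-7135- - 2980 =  - 4155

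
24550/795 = 30 + 140/159 = 30.88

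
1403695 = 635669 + 768026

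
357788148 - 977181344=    - 619393196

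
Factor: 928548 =2^2*3^2*25793^1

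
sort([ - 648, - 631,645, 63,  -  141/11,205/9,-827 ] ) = [ - 827, - 648, -631,-141/11, 205/9,63,645] 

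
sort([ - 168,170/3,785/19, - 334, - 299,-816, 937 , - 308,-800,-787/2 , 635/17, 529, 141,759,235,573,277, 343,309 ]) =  [-816, - 800, - 787/2, - 334, - 308,-299,-168,635/17,785/19, 170/3,  141,235, 277,309, 343, 529,573,759, 937] 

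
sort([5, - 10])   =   [ - 10, 5]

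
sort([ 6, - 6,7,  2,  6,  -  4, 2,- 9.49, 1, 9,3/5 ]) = [ - 9.49, -6, - 4,3/5 , 1 , 2, 2, 6 , 6 , 7,  9 ]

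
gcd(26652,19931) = 1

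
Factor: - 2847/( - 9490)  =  3/10 =2^( - 1)*3^1* 5^( - 1 ) 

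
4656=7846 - 3190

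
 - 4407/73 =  - 61+46/73 = -60.37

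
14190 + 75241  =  89431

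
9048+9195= 18243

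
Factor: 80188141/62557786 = 2^(-1) * 11^1 * 2687^1 * 2713^1* 31278893^( - 1)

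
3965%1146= 527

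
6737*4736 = 31906432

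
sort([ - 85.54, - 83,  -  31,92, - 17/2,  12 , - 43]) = [ - 85.54, - 83, - 43, - 31, - 17/2,  12  ,  92]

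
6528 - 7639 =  - 1111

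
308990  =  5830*53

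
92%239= 92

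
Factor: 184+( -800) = - 2^3 * 7^1*11^1 = - 616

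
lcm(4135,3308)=16540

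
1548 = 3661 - 2113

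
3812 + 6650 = 10462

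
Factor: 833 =7^2*17^1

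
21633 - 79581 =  - 57948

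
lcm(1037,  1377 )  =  83997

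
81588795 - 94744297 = -13155502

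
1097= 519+578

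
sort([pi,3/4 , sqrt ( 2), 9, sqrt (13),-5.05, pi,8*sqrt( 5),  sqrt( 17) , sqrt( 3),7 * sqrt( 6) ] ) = [ - 5.05,3/4,sqrt(2 ) , sqrt( 3 ),pi,pi , sqrt(13), sqrt( 17),9,7* sqrt(6 ),8 * sqrt(5)]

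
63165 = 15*4211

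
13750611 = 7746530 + 6004081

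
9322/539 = 17 + 159/539 = 17.29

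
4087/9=454 + 1/9=454.11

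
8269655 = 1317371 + 6952284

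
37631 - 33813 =3818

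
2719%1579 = 1140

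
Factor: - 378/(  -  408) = 63/68 = 2^(-2 )*3^2*7^1*17^( - 1 ) 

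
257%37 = 35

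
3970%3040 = 930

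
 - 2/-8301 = 2/8301 = 0.00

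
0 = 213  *0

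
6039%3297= 2742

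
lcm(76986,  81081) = 7621614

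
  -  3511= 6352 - 9863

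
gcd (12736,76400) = 16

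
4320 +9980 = 14300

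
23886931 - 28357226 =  - 4470295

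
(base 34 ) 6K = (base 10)224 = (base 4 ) 3200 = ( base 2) 11100000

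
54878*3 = 164634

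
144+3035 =3179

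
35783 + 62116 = 97899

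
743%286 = 171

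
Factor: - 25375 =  - 5^3*7^1*29^1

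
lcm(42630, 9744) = 341040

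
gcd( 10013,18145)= 19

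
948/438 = 2 + 12/73 = 2.16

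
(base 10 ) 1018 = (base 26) 1d4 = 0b1111111010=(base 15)47d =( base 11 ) 846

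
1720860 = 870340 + 850520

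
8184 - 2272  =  5912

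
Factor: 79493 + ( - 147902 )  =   - 3^2*11^1*691^1= - 68409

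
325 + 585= 910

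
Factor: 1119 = 3^1* 373^1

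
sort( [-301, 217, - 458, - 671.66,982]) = [-671.66, - 458, - 301,  217,  982]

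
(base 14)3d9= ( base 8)1413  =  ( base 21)1G2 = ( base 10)779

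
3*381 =1143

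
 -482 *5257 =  - 2533874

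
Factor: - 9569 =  - 7^1* 1367^1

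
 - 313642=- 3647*86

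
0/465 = 0 = 0.00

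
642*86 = 55212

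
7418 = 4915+2503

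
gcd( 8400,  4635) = 15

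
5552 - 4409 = 1143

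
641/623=1  +  18/623 = 1.03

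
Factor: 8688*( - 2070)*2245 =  - 40374439200 = -2^5* 3^3*5^2*23^1*181^1*449^1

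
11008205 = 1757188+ 9251017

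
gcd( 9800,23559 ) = 1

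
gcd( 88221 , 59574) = 3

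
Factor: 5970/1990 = 3 = 3^1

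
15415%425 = 115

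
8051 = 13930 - 5879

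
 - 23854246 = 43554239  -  67408485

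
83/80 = 83/80 = 1.04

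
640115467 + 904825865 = 1544941332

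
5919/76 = 77+67/76 = 77.88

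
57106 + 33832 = 90938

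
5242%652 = 26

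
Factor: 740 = 2^2*5^1*  37^1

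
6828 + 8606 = 15434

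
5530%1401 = 1327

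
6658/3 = 6658/3 = 2219.33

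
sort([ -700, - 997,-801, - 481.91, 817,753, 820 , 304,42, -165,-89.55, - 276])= [ - 997, - 801, - 700,-481.91, - 276, - 165, - 89.55, 42,304,753, 817, 820 ]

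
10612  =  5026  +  5586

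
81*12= 972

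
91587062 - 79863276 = 11723786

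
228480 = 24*9520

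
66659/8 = 66659/8 = 8332.38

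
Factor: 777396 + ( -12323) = 765073 = 19^1 * 67^1 *601^1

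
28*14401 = 403228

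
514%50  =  14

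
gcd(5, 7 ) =1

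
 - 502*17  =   -8534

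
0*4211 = 0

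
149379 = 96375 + 53004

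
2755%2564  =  191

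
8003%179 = 127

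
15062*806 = 12139972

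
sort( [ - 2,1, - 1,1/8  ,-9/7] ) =[ - 2, - 9/7, - 1,1/8 , 1]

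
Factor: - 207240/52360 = - 3^1 * 7^( - 1)*17^(-1 )*157^1=- 471/119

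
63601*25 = 1590025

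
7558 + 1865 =9423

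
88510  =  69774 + 18736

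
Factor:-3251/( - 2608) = 2^ ( - 4) * 163^( - 1)*3251^1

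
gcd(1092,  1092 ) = 1092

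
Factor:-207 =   -  3^2*23^1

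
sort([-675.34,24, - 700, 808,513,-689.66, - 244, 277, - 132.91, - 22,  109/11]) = [ - 700, - 689.66, - 675.34, - 244 , - 132.91,-22,109/11,24,277, 513,  808] 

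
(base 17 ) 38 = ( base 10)59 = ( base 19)32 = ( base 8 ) 73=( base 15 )3E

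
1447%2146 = 1447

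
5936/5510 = 2968/2755 = 1.08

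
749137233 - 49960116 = 699177117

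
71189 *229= 16302281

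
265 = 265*1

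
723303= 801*903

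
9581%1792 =621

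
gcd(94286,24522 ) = 2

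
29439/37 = 29439/37 = 795.65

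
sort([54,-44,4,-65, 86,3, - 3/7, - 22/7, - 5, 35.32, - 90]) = [ - 90,-65 , - 44,-5, - 22/7, - 3/7,  3, 4, 35.32, 54,86]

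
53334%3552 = 54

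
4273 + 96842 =101115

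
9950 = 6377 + 3573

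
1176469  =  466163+710306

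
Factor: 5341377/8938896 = 1780459/2979632= 2^(-4) * 186227^(  -  1 )*1780459^1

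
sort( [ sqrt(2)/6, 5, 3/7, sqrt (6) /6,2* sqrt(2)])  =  [ sqrt(2) /6,sqrt( 6)/6, 3/7 , 2*sqrt(2 ),  5]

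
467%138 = 53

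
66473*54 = 3589542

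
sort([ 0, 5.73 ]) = [0,  5.73]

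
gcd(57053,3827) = 1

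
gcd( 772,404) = 4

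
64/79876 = 16/19969= 0.00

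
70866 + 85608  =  156474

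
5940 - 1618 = 4322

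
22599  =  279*81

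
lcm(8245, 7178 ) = 610130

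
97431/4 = 97431/4 = 24357.75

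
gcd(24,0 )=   24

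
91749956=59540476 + 32209480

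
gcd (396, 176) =44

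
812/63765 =812/63765 =0.01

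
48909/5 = 9781 + 4/5 = 9781.80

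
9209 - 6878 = 2331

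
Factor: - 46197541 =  - 13^1*79^1*44983^1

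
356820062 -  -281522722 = 638342784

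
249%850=249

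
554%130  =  34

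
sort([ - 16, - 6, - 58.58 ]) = [-58.58, -16, - 6 ]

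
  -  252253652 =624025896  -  876279548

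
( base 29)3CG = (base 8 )5507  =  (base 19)7II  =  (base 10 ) 2887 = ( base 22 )5L5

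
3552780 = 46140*77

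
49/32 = 49/32=1.53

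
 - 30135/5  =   - 6027 = -  6027.00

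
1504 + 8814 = 10318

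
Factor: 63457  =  23^1*31^1* 89^1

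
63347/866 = 73 + 129/866 = 73.15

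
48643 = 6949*7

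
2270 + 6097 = 8367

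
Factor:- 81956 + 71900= -10056 = - 2^3*3^1*419^1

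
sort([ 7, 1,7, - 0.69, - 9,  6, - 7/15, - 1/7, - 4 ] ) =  [ - 9,-4 , - 0.69, - 7/15  , - 1/7, 1, 6 , 7,  7 ]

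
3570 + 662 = 4232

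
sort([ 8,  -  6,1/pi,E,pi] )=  [ - 6,  1/pi, E,pi , 8]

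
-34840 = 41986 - 76826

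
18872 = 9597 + 9275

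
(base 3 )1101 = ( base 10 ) 37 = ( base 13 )2b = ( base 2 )100101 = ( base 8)45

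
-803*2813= - 2258839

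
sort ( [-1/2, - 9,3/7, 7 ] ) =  [-9 ,  -  1/2,3/7, 7 ]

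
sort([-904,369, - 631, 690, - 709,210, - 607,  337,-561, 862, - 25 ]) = [ - 904, - 709, - 631, - 607, - 561, - 25,210, 337,369,690,862] 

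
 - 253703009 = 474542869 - 728245878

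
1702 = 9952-8250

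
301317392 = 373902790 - 72585398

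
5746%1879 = 109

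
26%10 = 6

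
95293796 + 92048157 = 187341953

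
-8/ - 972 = 2/243 = 0.01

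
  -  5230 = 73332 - 78562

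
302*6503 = 1963906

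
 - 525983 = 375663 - 901646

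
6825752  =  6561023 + 264729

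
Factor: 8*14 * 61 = 6832 = 2^4*7^1*61^1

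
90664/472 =192  +  5/59 = 192.08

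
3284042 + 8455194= 11739236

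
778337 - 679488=98849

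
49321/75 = 657 + 46/75 = 657.61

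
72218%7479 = 4907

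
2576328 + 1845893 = 4422221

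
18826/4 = 4706 +1/2 =4706.50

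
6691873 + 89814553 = 96506426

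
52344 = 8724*6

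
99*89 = 8811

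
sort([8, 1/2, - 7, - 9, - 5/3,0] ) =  [ - 9, - 7,- 5/3, 0, 1/2,8]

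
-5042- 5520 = -10562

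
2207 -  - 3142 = 5349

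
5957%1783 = 608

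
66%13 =1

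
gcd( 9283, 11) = 1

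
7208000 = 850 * 8480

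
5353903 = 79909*67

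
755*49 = 36995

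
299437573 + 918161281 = 1217598854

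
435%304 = 131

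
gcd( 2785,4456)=557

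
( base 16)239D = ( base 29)AOB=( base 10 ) 9117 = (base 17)1E95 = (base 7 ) 35403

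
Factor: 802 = 2^1*401^1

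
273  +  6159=6432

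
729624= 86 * 8484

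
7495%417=406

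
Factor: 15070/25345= 2^1*11^1*37^( - 1)= 22/37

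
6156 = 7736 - 1580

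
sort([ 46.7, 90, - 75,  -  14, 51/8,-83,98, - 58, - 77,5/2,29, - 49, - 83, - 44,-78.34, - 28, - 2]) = [ - 83,-83, - 78.34, - 77, - 75,  -  58, - 49,  -  44,  -  28, - 14,-2, 5/2, 51/8,  29,46.7,90,98] 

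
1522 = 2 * 761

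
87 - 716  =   -629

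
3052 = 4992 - 1940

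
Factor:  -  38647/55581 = -3^(  -  1)*7^1*97^(-1 )*191^ ( - 1)* 5521^1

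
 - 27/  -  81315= 3/9035 = 0.00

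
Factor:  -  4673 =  - 4673^1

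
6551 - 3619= 2932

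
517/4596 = 517/4596 = 0.11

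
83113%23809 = 11686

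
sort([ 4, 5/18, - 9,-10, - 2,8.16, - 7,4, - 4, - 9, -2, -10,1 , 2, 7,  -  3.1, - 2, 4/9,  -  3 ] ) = [ - 10,-10 ,-9,-9,  -  7, - 4, - 3.1, - 3,-2,- 2,-2, 5/18,4/9, 1,2,4,4,7,  8.16]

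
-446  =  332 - 778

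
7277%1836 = 1769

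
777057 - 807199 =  - 30142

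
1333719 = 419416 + 914303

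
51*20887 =1065237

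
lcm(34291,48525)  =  2571825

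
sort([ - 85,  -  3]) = [ - 85, -3]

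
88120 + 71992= 160112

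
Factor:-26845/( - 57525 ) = 3^( - 1)*5^( - 1)*7^1 = 7/15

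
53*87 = 4611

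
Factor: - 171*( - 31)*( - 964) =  - 2^2 *3^2 * 19^1*31^1*241^1=- 5110164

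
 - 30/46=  - 15/23 = - 0.65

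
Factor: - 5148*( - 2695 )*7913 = 109783854180= 2^2*3^2*5^1 * 7^2*11^2*13^1  *  41^1  *193^1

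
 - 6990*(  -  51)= 356490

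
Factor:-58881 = -3^1*19^1 * 1033^1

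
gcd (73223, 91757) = 1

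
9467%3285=2897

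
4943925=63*78475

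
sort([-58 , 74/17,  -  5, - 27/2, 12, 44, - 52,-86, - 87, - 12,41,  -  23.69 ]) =[-87, -86, - 58, - 52, - 23.69, - 27/2,  -  12,- 5, 74/17,  12, 41,44] 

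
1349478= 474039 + 875439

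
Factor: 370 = 2^1*5^1*37^1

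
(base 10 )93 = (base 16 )5d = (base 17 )58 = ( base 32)2t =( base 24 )3l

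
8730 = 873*10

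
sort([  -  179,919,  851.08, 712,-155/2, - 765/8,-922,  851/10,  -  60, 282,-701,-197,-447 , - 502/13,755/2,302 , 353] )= [  -  922, - 701, -447, - 197,  -  179,  -  765/8, - 155/2, - 60, - 502/13,851/10, 282,302 , 353,755/2,712,851.08,919]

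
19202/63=304+50/63 = 304.79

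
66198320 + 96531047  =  162729367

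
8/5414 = 4/2707 = 0.00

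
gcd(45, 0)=45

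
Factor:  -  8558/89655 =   -  2^1*3^( - 1)*5^(-1)*11^1*43^(  -  1)*139^( - 1)*389^1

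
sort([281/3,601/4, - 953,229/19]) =[- 953 , 229/19,  281/3, 601/4 ]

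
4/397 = 4/397 = 0.01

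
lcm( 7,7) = 7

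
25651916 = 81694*314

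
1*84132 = 84132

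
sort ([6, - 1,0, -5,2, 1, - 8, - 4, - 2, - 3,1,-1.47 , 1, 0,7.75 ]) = [  -  8, - 5, - 4, - 3, - 2,-1.47, - 1,  0,  0,1,1,1,2,6, 7.75 ]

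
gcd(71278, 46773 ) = 1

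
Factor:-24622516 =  - 2^2*71^1*181^1*479^1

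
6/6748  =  3/3374 = 0.00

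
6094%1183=179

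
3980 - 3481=499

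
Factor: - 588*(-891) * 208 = 2^6*3^5*7^2*11^1*13^1=108972864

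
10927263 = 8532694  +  2394569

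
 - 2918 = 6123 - 9041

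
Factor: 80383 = 31^1* 2593^1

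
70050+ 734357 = 804407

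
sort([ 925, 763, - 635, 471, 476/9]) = [ - 635, 476/9,471 , 763, 925] 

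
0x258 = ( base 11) 4A6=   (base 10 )600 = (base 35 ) H5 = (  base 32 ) io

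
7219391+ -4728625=2490766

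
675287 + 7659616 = 8334903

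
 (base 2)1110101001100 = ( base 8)16514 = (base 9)11253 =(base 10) 7500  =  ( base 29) 8qi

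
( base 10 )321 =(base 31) ab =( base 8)501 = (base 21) f6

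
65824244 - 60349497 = 5474747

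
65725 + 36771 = 102496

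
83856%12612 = 8184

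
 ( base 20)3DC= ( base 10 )1472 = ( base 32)1e0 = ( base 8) 2700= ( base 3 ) 2000112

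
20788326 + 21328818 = 42117144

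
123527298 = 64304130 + 59223168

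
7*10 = 70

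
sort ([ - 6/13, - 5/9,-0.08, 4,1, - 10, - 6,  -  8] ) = [ - 10, - 8, - 6, - 5/9, - 6/13 , - 0.08, 1, 4 ] 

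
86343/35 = 86343/35=2466.94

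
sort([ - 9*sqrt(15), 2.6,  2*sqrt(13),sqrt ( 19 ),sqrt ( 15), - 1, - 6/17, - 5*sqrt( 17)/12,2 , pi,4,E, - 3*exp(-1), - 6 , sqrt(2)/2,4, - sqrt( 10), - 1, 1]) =[ - 9*sqrt(15), - 6, - sqrt(10), - 5*sqrt( 17 )/12, - 3*exp( -1), - 1,  -  1 ,-6/17, sqrt(2)/2,1, 2,  2.6, E, pi, sqrt( 15 ),  4,4,  sqrt(19), 2 * sqrt(13)] 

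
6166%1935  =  361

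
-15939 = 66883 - 82822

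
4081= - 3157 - -7238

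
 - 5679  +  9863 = 4184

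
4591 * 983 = 4512953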